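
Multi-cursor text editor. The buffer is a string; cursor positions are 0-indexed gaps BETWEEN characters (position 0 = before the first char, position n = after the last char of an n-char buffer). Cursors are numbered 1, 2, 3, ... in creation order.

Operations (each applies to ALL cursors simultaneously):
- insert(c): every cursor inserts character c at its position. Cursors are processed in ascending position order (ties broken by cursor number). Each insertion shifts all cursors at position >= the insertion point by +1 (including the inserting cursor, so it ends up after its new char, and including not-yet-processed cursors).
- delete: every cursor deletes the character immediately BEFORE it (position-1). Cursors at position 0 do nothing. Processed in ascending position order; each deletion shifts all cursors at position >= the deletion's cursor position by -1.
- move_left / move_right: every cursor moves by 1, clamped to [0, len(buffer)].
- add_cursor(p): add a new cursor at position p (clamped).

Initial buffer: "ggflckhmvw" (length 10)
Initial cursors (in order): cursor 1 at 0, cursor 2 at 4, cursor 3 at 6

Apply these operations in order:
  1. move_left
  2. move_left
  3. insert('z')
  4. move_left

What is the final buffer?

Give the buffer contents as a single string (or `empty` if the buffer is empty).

After op 1 (move_left): buffer="ggflckhmvw" (len 10), cursors c1@0 c2@3 c3@5, authorship ..........
After op 2 (move_left): buffer="ggflckhmvw" (len 10), cursors c1@0 c2@2 c3@4, authorship ..........
After op 3 (insert('z')): buffer="zggzflzckhmvw" (len 13), cursors c1@1 c2@4 c3@7, authorship 1..2..3......
After op 4 (move_left): buffer="zggzflzckhmvw" (len 13), cursors c1@0 c2@3 c3@6, authorship 1..2..3......

Answer: zggzflzckhmvw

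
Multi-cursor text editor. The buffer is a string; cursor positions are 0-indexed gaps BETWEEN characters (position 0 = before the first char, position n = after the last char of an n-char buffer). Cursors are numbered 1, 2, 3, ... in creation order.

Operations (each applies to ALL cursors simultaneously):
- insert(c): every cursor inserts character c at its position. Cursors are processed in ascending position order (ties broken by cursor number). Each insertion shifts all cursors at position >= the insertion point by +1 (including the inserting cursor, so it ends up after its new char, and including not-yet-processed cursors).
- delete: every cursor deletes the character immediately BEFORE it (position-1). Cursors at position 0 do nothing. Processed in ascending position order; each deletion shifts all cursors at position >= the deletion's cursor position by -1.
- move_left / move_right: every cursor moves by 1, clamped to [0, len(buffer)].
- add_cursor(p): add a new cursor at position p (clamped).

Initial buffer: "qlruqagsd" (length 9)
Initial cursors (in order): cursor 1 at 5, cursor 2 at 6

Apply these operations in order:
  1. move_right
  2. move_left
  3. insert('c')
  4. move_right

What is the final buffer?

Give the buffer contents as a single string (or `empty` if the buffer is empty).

Answer: qlruqcacgsd

Derivation:
After op 1 (move_right): buffer="qlruqagsd" (len 9), cursors c1@6 c2@7, authorship .........
After op 2 (move_left): buffer="qlruqagsd" (len 9), cursors c1@5 c2@6, authorship .........
After op 3 (insert('c')): buffer="qlruqcacgsd" (len 11), cursors c1@6 c2@8, authorship .....1.2...
After op 4 (move_right): buffer="qlruqcacgsd" (len 11), cursors c1@7 c2@9, authorship .....1.2...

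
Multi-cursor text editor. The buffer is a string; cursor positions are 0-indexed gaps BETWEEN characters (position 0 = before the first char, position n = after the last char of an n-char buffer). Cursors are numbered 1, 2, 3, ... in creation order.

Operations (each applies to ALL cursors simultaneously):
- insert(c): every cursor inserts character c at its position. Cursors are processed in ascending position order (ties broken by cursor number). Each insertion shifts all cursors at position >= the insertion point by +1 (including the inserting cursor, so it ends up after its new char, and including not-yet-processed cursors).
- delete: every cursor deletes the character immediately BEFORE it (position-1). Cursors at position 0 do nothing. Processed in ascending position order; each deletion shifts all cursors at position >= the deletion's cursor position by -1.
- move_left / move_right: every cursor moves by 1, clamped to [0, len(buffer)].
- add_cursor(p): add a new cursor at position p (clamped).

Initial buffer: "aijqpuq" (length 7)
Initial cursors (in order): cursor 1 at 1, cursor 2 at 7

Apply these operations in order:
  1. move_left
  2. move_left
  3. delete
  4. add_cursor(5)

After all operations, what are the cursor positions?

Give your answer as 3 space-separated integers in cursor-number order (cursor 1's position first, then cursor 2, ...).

Answer: 0 4 5

Derivation:
After op 1 (move_left): buffer="aijqpuq" (len 7), cursors c1@0 c2@6, authorship .......
After op 2 (move_left): buffer="aijqpuq" (len 7), cursors c1@0 c2@5, authorship .......
After op 3 (delete): buffer="aijquq" (len 6), cursors c1@0 c2@4, authorship ......
After op 4 (add_cursor(5)): buffer="aijquq" (len 6), cursors c1@0 c2@4 c3@5, authorship ......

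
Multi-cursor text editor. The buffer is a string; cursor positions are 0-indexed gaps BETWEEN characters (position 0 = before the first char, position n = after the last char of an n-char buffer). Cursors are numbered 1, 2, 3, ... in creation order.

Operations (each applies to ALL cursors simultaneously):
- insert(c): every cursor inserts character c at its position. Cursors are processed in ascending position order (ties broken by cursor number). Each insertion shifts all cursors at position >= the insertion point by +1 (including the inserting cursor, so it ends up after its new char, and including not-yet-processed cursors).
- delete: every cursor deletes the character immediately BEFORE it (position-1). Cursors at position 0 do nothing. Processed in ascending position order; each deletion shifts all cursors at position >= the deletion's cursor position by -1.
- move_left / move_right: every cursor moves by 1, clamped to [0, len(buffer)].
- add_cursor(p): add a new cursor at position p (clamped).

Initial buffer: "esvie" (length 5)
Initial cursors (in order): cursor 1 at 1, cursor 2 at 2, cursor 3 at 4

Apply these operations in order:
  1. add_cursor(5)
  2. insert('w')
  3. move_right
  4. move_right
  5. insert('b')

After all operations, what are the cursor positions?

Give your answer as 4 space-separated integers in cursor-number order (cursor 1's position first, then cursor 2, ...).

After op 1 (add_cursor(5)): buffer="esvie" (len 5), cursors c1@1 c2@2 c3@4 c4@5, authorship .....
After op 2 (insert('w')): buffer="ewswviwew" (len 9), cursors c1@2 c2@4 c3@7 c4@9, authorship .1.2..3.4
After op 3 (move_right): buffer="ewswviwew" (len 9), cursors c1@3 c2@5 c3@8 c4@9, authorship .1.2..3.4
After op 4 (move_right): buffer="ewswviwew" (len 9), cursors c1@4 c2@6 c3@9 c4@9, authorship .1.2..3.4
After op 5 (insert('b')): buffer="ewswbvibwewbb" (len 13), cursors c1@5 c2@8 c3@13 c4@13, authorship .1.21..23.434

Answer: 5 8 13 13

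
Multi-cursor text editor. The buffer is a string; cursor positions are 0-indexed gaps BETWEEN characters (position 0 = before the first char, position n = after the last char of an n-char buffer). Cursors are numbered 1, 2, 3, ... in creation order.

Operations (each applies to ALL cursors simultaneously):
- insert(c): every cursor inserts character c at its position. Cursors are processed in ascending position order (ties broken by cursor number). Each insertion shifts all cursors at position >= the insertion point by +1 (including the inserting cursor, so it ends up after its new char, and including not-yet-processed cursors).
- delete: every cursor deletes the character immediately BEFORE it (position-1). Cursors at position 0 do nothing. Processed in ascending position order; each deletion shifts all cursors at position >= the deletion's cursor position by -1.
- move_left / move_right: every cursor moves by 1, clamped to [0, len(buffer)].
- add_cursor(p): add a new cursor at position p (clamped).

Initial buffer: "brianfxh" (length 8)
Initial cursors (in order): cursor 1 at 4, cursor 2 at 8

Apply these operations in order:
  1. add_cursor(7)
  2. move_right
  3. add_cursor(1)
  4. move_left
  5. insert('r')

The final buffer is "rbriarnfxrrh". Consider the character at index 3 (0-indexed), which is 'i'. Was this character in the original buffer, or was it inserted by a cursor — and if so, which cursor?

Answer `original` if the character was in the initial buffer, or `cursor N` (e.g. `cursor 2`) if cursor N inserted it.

Answer: original

Derivation:
After op 1 (add_cursor(7)): buffer="brianfxh" (len 8), cursors c1@4 c3@7 c2@8, authorship ........
After op 2 (move_right): buffer="brianfxh" (len 8), cursors c1@5 c2@8 c3@8, authorship ........
After op 3 (add_cursor(1)): buffer="brianfxh" (len 8), cursors c4@1 c1@5 c2@8 c3@8, authorship ........
After op 4 (move_left): buffer="brianfxh" (len 8), cursors c4@0 c1@4 c2@7 c3@7, authorship ........
After op 5 (insert('r')): buffer="rbriarnfxrrh" (len 12), cursors c4@1 c1@6 c2@11 c3@11, authorship 4....1...23.
Authorship (.=original, N=cursor N): 4 . . . . 1 . . . 2 3 .
Index 3: author = original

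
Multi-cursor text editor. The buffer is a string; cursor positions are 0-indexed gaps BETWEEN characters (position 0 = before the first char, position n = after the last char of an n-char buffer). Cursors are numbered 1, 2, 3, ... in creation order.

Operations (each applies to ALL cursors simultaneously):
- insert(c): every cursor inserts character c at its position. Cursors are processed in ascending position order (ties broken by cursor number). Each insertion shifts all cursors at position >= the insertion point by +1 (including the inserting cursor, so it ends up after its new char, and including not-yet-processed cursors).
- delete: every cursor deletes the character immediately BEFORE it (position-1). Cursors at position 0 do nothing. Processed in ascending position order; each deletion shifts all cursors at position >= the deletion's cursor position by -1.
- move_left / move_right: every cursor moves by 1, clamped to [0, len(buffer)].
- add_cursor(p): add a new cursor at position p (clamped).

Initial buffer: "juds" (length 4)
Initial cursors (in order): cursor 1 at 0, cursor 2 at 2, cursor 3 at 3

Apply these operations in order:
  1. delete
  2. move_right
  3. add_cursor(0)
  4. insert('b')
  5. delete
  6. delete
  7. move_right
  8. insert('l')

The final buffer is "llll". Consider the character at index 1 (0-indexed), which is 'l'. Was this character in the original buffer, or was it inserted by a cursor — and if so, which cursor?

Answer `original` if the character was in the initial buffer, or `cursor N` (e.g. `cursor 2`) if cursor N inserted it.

After op 1 (delete): buffer="js" (len 2), cursors c1@0 c2@1 c3@1, authorship ..
After op 2 (move_right): buffer="js" (len 2), cursors c1@1 c2@2 c3@2, authorship ..
After op 3 (add_cursor(0)): buffer="js" (len 2), cursors c4@0 c1@1 c2@2 c3@2, authorship ..
After op 4 (insert('b')): buffer="bjbsbb" (len 6), cursors c4@1 c1@3 c2@6 c3@6, authorship 4.1.23
After op 5 (delete): buffer="js" (len 2), cursors c4@0 c1@1 c2@2 c3@2, authorship ..
After op 6 (delete): buffer="" (len 0), cursors c1@0 c2@0 c3@0 c4@0, authorship 
After op 7 (move_right): buffer="" (len 0), cursors c1@0 c2@0 c3@0 c4@0, authorship 
After op 8 (insert('l')): buffer="llll" (len 4), cursors c1@4 c2@4 c3@4 c4@4, authorship 1234
Authorship (.=original, N=cursor N): 1 2 3 4
Index 1: author = 2

Answer: cursor 2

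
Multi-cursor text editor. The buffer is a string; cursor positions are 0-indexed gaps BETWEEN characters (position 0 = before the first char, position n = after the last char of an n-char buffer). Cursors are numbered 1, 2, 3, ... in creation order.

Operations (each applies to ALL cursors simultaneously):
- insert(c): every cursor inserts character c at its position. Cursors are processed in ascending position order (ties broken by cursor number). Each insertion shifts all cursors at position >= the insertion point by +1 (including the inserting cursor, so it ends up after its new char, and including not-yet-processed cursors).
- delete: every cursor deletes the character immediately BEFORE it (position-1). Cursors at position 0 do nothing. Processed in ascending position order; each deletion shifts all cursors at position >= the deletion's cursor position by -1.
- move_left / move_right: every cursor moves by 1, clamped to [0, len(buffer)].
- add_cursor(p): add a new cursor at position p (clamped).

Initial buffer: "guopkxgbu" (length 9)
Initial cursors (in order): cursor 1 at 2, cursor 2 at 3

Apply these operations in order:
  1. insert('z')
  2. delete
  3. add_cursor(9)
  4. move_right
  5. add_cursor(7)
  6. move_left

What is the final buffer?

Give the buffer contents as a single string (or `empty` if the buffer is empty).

Answer: guopkxgbu

Derivation:
After op 1 (insert('z')): buffer="guzozpkxgbu" (len 11), cursors c1@3 c2@5, authorship ..1.2......
After op 2 (delete): buffer="guopkxgbu" (len 9), cursors c1@2 c2@3, authorship .........
After op 3 (add_cursor(9)): buffer="guopkxgbu" (len 9), cursors c1@2 c2@3 c3@9, authorship .........
After op 4 (move_right): buffer="guopkxgbu" (len 9), cursors c1@3 c2@4 c3@9, authorship .........
After op 5 (add_cursor(7)): buffer="guopkxgbu" (len 9), cursors c1@3 c2@4 c4@7 c3@9, authorship .........
After op 6 (move_left): buffer="guopkxgbu" (len 9), cursors c1@2 c2@3 c4@6 c3@8, authorship .........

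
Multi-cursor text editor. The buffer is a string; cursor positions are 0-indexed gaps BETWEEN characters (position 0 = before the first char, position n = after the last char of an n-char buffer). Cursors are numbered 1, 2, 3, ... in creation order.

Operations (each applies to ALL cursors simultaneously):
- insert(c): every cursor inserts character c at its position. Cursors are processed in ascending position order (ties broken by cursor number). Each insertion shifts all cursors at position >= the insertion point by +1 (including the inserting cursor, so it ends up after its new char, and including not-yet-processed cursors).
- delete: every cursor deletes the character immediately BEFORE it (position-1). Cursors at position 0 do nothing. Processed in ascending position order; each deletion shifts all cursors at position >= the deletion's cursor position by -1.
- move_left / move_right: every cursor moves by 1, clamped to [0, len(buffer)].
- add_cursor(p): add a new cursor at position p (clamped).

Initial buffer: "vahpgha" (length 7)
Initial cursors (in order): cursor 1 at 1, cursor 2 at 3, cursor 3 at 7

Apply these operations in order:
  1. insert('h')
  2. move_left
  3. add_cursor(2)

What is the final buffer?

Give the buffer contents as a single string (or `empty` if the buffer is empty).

After op 1 (insert('h')): buffer="vhahhpghah" (len 10), cursors c1@2 c2@5 c3@10, authorship .1..2....3
After op 2 (move_left): buffer="vhahhpghah" (len 10), cursors c1@1 c2@4 c3@9, authorship .1..2....3
After op 3 (add_cursor(2)): buffer="vhahhpghah" (len 10), cursors c1@1 c4@2 c2@4 c3@9, authorship .1..2....3

Answer: vhahhpghah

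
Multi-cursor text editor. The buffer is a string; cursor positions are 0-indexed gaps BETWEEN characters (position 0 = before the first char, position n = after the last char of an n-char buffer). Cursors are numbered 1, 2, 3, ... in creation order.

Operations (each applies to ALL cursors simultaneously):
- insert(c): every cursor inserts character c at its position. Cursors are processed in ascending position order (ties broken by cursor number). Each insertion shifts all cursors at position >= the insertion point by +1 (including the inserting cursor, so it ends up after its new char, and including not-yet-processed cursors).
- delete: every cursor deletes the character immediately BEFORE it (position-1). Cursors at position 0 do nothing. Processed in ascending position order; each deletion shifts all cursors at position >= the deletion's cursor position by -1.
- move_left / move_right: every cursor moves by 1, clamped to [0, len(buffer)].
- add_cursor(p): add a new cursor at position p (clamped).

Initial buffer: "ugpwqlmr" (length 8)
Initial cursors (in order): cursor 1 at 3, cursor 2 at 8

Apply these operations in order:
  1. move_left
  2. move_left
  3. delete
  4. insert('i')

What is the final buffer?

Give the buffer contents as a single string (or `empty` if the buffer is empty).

After op 1 (move_left): buffer="ugpwqlmr" (len 8), cursors c1@2 c2@7, authorship ........
After op 2 (move_left): buffer="ugpwqlmr" (len 8), cursors c1@1 c2@6, authorship ........
After op 3 (delete): buffer="gpwqmr" (len 6), cursors c1@0 c2@4, authorship ......
After op 4 (insert('i')): buffer="igpwqimr" (len 8), cursors c1@1 c2@6, authorship 1....2..

Answer: igpwqimr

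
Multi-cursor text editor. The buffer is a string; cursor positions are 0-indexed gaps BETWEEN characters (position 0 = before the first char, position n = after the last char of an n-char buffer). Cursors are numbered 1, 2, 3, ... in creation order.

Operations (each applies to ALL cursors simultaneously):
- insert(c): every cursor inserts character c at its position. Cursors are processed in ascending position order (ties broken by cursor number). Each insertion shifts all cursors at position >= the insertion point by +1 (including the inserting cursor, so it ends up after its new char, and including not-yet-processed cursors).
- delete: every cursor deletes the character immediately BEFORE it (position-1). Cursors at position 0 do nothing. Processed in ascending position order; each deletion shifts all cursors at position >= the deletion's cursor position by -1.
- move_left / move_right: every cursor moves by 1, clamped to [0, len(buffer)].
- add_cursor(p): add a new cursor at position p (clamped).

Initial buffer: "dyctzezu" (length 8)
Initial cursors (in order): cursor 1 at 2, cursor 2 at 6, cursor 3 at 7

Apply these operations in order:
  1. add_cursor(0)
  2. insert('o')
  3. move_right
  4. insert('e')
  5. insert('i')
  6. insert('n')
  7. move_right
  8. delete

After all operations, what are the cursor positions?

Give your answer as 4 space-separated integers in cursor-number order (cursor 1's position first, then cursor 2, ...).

After op 1 (add_cursor(0)): buffer="dyctzezu" (len 8), cursors c4@0 c1@2 c2@6 c3@7, authorship ........
After op 2 (insert('o')): buffer="odyoctzeozou" (len 12), cursors c4@1 c1@4 c2@9 c3@11, authorship 4..1....2.3.
After op 3 (move_right): buffer="odyoctzeozou" (len 12), cursors c4@2 c1@5 c2@10 c3@12, authorship 4..1....2.3.
After op 4 (insert('e')): buffer="odeyocetzeozeoue" (len 16), cursors c4@3 c1@7 c2@13 c3@16, authorship 4.4.1.1...2.23.3
After op 5 (insert('i')): buffer="odeiyoceitzeozeiouei" (len 20), cursors c4@4 c1@9 c2@16 c3@20, authorship 4.44.1.11...2.223.33
After op 6 (insert('n')): buffer="odeinyoceintzeozeinouein" (len 24), cursors c4@5 c1@11 c2@19 c3@24, authorship 4.444.1.111...2.2223.333
After op 7 (move_right): buffer="odeinyoceintzeozeinouein" (len 24), cursors c4@6 c1@12 c2@20 c3@24, authorship 4.444.1.111...2.2223.333
After op 8 (delete): buffer="odeinoceinzeozeinuei" (len 20), cursors c4@5 c1@10 c2@17 c3@20, authorship 4.4441.111..2.222.33

Answer: 10 17 20 5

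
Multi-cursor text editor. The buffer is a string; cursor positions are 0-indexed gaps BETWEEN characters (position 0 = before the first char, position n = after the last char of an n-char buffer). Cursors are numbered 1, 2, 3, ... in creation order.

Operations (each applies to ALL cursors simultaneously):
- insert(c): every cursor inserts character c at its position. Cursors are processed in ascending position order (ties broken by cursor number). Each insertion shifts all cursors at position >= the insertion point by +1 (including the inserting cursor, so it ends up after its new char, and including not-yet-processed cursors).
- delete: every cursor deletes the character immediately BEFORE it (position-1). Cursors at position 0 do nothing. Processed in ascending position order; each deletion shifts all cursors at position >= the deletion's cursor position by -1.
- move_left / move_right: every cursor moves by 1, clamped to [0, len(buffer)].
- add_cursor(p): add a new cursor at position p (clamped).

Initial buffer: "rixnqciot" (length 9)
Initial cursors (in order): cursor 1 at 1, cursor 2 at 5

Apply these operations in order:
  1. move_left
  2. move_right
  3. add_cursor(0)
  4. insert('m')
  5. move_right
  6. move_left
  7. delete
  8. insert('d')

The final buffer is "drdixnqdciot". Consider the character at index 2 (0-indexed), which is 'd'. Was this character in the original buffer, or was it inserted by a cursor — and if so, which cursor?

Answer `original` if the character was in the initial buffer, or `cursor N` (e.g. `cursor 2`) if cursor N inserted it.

Answer: cursor 1

Derivation:
After op 1 (move_left): buffer="rixnqciot" (len 9), cursors c1@0 c2@4, authorship .........
After op 2 (move_right): buffer="rixnqciot" (len 9), cursors c1@1 c2@5, authorship .........
After op 3 (add_cursor(0)): buffer="rixnqciot" (len 9), cursors c3@0 c1@1 c2@5, authorship .........
After op 4 (insert('m')): buffer="mrmixnqmciot" (len 12), cursors c3@1 c1@3 c2@8, authorship 3.1....2....
After op 5 (move_right): buffer="mrmixnqmciot" (len 12), cursors c3@2 c1@4 c2@9, authorship 3.1....2....
After op 6 (move_left): buffer="mrmixnqmciot" (len 12), cursors c3@1 c1@3 c2@8, authorship 3.1....2....
After op 7 (delete): buffer="rixnqciot" (len 9), cursors c3@0 c1@1 c2@5, authorship .........
After op 8 (insert('d')): buffer="drdixnqdciot" (len 12), cursors c3@1 c1@3 c2@8, authorship 3.1....2....
Authorship (.=original, N=cursor N): 3 . 1 . . . . 2 . . . .
Index 2: author = 1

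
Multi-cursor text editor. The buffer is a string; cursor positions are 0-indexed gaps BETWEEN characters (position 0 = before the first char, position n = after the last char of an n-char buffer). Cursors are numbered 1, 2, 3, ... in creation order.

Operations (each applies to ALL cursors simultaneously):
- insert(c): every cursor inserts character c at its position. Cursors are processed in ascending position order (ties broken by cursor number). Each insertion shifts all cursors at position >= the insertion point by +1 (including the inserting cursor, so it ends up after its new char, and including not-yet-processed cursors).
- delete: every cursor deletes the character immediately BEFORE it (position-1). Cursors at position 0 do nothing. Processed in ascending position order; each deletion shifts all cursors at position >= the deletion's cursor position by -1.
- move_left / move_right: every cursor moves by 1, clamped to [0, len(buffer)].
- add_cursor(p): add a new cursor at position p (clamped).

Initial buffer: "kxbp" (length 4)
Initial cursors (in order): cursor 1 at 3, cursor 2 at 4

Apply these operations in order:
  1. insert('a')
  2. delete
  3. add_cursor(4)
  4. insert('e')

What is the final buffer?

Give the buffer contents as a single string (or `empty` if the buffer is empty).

After op 1 (insert('a')): buffer="kxbapa" (len 6), cursors c1@4 c2@6, authorship ...1.2
After op 2 (delete): buffer="kxbp" (len 4), cursors c1@3 c2@4, authorship ....
After op 3 (add_cursor(4)): buffer="kxbp" (len 4), cursors c1@3 c2@4 c3@4, authorship ....
After op 4 (insert('e')): buffer="kxbepee" (len 7), cursors c1@4 c2@7 c3@7, authorship ...1.23

Answer: kxbepee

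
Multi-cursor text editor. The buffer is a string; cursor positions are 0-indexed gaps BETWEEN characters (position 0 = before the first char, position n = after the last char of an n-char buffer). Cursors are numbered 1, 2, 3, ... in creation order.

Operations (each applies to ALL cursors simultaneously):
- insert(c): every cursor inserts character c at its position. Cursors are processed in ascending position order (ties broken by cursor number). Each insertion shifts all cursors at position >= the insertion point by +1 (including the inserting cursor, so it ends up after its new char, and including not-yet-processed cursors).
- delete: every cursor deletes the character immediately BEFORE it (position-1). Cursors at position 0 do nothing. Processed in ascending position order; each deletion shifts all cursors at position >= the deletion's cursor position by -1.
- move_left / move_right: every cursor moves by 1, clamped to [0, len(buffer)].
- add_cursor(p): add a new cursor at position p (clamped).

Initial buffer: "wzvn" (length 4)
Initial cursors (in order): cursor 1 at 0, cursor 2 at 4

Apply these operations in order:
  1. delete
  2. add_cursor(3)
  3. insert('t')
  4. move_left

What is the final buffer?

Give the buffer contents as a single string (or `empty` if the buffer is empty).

Answer: twzvtt

Derivation:
After op 1 (delete): buffer="wzv" (len 3), cursors c1@0 c2@3, authorship ...
After op 2 (add_cursor(3)): buffer="wzv" (len 3), cursors c1@0 c2@3 c3@3, authorship ...
After op 3 (insert('t')): buffer="twzvtt" (len 6), cursors c1@1 c2@6 c3@6, authorship 1...23
After op 4 (move_left): buffer="twzvtt" (len 6), cursors c1@0 c2@5 c3@5, authorship 1...23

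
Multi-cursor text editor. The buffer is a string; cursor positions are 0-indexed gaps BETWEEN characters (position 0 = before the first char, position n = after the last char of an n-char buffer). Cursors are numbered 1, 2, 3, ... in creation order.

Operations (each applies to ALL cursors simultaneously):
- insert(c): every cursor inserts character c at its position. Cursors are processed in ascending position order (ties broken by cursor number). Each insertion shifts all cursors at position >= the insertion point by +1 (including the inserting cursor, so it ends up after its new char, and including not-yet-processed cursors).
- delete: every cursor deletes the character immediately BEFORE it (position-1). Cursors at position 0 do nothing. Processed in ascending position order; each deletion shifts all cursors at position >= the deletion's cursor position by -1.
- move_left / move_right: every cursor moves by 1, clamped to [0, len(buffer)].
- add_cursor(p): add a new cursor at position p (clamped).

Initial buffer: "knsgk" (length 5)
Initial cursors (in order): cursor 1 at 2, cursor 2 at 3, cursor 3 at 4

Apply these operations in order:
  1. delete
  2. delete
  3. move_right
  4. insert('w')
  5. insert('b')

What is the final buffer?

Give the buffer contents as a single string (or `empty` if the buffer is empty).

Answer: kwwwbbb

Derivation:
After op 1 (delete): buffer="kk" (len 2), cursors c1@1 c2@1 c3@1, authorship ..
After op 2 (delete): buffer="k" (len 1), cursors c1@0 c2@0 c3@0, authorship .
After op 3 (move_right): buffer="k" (len 1), cursors c1@1 c2@1 c3@1, authorship .
After op 4 (insert('w')): buffer="kwww" (len 4), cursors c1@4 c2@4 c3@4, authorship .123
After op 5 (insert('b')): buffer="kwwwbbb" (len 7), cursors c1@7 c2@7 c3@7, authorship .123123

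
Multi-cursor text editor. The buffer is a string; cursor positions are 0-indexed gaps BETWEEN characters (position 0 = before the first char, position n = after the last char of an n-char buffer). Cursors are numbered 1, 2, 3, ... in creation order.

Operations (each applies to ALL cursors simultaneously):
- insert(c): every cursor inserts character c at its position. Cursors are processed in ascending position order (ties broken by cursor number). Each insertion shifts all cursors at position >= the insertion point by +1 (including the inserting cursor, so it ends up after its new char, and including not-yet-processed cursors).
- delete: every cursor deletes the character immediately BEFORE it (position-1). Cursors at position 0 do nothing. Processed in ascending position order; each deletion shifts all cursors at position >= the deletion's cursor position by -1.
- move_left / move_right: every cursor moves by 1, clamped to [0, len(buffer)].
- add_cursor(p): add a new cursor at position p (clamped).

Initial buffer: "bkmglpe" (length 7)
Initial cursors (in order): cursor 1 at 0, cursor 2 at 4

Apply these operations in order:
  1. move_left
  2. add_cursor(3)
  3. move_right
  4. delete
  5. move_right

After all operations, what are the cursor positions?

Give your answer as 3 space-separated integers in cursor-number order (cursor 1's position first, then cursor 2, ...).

After op 1 (move_left): buffer="bkmglpe" (len 7), cursors c1@0 c2@3, authorship .......
After op 2 (add_cursor(3)): buffer="bkmglpe" (len 7), cursors c1@0 c2@3 c3@3, authorship .......
After op 3 (move_right): buffer="bkmglpe" (len 7), cursors c1@1 c2@4 c3@4, authorship .......
After op 4 (delete): buffer="klpe" (len 4), cursors c1@0 c2@1 c3@1, authorship ....
After op 5 (move_right): buffer="klpe" (len 4), cursors c1@1 c2@2 c3@2, authorship ....

Answer: 1 2 2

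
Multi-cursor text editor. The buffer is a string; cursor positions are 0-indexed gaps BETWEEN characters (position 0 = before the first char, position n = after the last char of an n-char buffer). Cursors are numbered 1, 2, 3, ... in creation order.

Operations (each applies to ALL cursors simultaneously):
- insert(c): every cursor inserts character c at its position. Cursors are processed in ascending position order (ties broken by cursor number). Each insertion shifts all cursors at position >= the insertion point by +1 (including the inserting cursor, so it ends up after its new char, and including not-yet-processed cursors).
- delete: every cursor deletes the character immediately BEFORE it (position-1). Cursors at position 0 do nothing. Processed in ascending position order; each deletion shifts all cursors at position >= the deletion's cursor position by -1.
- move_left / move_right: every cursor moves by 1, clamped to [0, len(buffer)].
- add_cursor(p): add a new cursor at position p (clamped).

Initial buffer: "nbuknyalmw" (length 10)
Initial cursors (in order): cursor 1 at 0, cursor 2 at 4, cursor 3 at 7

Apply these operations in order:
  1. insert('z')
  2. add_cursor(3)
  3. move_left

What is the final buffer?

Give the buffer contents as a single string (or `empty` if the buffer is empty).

Answer: znbukznyazlmw

Derivation:
After op 1 (insert('z')): buffer="znbukznyazlmw" (len 13), cursors c1@1 c2@6 c3@10, authorship 1....2...3...
After op 2 (add_cursor(3)): buffer="znbukznyazlmw" (len 13), cursors c1@1 c4@3 c2@6 c3@10, authorship 1....2...3...
After op 3 (move_left): buffer="znbukznyazlmw" (len 13), cursors c1@0 c4@2 c2@5 c3@9, authorship 1....2...3...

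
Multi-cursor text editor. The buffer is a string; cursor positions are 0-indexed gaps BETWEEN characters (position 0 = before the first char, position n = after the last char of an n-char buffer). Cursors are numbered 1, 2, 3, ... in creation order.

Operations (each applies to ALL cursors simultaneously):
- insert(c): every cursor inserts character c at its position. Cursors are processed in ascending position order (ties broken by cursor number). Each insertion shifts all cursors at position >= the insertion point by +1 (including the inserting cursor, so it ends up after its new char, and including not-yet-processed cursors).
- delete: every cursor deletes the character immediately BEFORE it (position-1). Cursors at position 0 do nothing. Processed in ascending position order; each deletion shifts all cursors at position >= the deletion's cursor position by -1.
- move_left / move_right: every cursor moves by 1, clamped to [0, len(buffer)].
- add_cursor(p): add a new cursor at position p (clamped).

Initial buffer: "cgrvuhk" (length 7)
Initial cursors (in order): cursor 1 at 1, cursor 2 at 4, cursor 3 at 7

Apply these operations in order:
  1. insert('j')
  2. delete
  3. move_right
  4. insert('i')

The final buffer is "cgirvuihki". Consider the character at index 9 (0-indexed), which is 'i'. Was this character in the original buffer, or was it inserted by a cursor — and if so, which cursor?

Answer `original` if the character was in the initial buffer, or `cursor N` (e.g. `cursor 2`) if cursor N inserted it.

After op 1 (insert('j')): buffer="cjgrvjuhkj" (len 10), cursors c1@2 c2@6 c3@10, authorship .1...2...3
After op 2 (delete): buffer="cgrvuhk" (len 7), cursors c1@1 c2@4 c3@7, authorship .......
After op 3 (move_right): buffer="cgrvuhk" (len 7), cursors c1@2 c2@5 c3@7, authorship .......
After op 4 (insert('i')): buffer="cgirvuihki" (len 10), cursors c1@3 c2@7 c3@10, authorship ..1...2..3
Authorship (.=original, N=cursor N): . . 1 . . . 2 . . 3
Index 9: author = 3

Answer: cursor 3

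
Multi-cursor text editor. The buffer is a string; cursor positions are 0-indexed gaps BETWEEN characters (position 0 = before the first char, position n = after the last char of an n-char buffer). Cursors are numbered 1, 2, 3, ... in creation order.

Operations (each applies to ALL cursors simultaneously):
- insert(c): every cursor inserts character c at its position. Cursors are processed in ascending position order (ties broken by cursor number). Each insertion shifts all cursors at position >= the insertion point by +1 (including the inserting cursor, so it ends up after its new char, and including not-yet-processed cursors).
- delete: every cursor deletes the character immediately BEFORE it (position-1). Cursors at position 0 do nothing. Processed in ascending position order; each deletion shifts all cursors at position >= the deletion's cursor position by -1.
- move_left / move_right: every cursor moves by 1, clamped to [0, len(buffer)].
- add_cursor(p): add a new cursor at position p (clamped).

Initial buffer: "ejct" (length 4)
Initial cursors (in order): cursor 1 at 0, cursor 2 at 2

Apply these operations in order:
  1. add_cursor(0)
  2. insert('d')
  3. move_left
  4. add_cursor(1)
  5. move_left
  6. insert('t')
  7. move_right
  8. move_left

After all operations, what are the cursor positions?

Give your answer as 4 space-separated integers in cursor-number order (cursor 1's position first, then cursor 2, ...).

Answer: 3 7 3 3

Derivation:
After op 1 (add_cursor(0)): buffer="ejct" (len 4), cursors c1@0 c3@0 c2@2, authorship ....
After op 2 (insert('d')): buffer="ddejdct" (len 7), cursors c1@2 c3@2 c2@5, authorship 13..2..
After op 3 (move_left): buffer="ddejdct" (len 7), cursors c1@1 c3@1 c2@4, authorship 13..2..
After op 4 (add_cursor(1)): buffer="ddejdct" (len 7), cursors c1@1 c3@1 c4@1 c2@4, authorship 13..2..
After op 5 (move_left): buffer="ddejdct" (len 7), cursors c1@0 c3@0 c4@0 c2@3, authorship 13..2..
After op 6 (insert('t')): buffer="tttddetjdct" (len 11), cursors c1@3 c3@3 c4@3 c2@7, authorship 13413.2.2..
After op 7 (move_right): buffer="tttddetjdct" (len 11), cursors c1@4 c3@4 c4@4 c2@8, authorship 13413.2.2..
After op 8 (move_left): buffer="tttddetjdct" (len 11), cursors c1@3 c3@3 c4@3 c2@7, authorship 13413.2.2..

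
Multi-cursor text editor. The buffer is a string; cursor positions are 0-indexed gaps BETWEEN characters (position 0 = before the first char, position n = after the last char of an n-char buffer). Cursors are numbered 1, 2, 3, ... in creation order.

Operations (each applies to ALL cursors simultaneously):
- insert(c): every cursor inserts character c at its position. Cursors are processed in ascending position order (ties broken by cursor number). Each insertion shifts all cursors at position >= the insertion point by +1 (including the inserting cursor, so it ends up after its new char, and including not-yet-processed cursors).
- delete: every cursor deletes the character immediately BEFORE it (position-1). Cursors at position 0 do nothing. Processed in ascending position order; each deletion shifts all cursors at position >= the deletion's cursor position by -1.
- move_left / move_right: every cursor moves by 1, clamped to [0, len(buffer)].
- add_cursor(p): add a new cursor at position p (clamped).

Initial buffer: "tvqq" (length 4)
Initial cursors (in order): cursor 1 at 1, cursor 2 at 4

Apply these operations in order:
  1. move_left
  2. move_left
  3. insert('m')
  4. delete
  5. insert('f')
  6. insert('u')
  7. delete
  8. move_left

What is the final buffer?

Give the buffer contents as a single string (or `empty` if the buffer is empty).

Answer: ftvfqq

Derivation:
After op 1 (move_left): buffer="tvqq" (len 4), cursors c1@0 c2@3, authorship ....
After op 2 (move_left): buffer="tvqq" (len 4), cursors c1@0 c2@2, authorship ....
After op 3 (insert('m')): buffer="mtvmqq" (len 6), cursors c1@1 c2@4, authorship 1..2..
After op 4 (delete): buffer="tvqq" (len 4), cursors c1@0 c2@2, authorship ....
After op 5 (insert('f')): buffer="ftvfqq" (len 6), cursors c1@1 c2@4, authorship 1..2..
After op 6 (insert('u')): buffer="futvfuqq" (len 8), cursors c1@2 c2@6, authorship 11..22..
After op 7 (delete): buffer="ftvfqq" (len 6), cursors c1@1 c2@4, authorship 1..2..
After op 8 (move_left): buffer="ftvfqq" (len 6), cursors c1@0 c2@3, authorship 1..2..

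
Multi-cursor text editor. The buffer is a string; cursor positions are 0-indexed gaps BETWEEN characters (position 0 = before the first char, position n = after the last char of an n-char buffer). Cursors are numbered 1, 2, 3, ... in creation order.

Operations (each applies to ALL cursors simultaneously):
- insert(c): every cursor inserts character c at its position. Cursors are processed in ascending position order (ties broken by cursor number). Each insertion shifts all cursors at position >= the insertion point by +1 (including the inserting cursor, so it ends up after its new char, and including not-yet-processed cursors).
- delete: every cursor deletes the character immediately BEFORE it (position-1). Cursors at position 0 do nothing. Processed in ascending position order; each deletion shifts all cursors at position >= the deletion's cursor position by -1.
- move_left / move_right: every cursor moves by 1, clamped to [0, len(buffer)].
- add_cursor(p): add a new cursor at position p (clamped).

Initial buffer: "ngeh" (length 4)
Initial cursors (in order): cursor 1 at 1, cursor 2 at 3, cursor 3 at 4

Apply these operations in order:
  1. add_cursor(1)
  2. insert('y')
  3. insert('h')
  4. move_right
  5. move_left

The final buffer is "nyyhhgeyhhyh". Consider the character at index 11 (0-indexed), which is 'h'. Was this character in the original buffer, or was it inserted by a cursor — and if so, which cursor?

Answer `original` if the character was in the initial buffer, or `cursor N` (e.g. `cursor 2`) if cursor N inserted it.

Answer: cursor 3

Derivation:
After op 1 (add_cursor(1)): buffer="ngeh" (len 4), cursors c1@1 c4@1 c2@3 c3@4, authorship ....
After op 2 (insert('y')): buffer="nyygeyhy" (len 8), cursors c1@3 c4@3 c2@6 c3@8, authorship .14..2.3
After op 3 (insert('h')): buffer="nyyhhgeyhhyh" (len 12), cursors c1@5 c4@5 c2@9 c3@12, authorship .1414..22.33
After op 4 (move_right): buffer="nyyhhgeyhhyh" (len 12), cursors c1@6 c4@6 c2@10 c3@12, authorship .1414..22.33
After op 5 (move_left): buffer="nyyhhgeyhhyh" (len 12), cursors c1@5 c4@5 c2@9 c3@11, authorship .1414..22.33
Authorship (.=original, N=cursor N): . 1 4 1 4 . . 2 2 . 3 3
Index 11: author = 3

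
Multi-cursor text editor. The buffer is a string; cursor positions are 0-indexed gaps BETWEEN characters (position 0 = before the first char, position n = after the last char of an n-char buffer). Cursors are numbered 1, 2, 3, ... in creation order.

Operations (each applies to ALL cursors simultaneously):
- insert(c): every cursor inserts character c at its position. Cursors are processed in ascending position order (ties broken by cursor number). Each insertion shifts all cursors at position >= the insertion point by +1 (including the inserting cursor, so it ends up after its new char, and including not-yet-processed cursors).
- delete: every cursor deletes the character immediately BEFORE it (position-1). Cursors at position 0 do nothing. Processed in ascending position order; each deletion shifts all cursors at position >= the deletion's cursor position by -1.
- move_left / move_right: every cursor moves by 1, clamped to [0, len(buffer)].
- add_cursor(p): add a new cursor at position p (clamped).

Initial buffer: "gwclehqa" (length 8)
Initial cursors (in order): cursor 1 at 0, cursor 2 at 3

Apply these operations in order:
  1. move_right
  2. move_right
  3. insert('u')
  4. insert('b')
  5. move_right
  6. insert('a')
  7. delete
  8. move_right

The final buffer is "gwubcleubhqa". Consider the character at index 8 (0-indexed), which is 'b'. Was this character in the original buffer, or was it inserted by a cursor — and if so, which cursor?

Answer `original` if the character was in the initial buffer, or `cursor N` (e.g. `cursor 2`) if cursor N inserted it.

Answer: cursor 2

Derivation:
After op 1 (move_right): buffer="gwclehqa" (len 8), cursors c1@1 c2@4, authorship ........
After op 2 (move_right): buffer="gwclehqa" (len 8), cursors c1@2 c2@5, authorship ........
After op 3 (insert('u')): buffer="gwucleuhqa" (len 10), cursors c1@3 c2@7, authorship ..1...2...
After op 4 (insert('b')): buffer="gwubcleubhqa" (len 12), cursors c1@4 c2@9, authorship ..11...22...
After op 5 (move_right): buffer="gwubcleubhqa" (len 12), cursors c1@5 c2@10, authorship ..11...22...
After op 6 (insert('a')): buffer="gwubcaleubhaqa" (len 14), cursors c1@6 c2@12, authorship ..11.1..22.2..
After op 7 (delete): buffer="gwubcleubhqa" (len 12), cursors c1@5 c2@10, authorship ..11...22...
After op 8 (move_right): buffer="gwubcleubhqa" (len 12), cursors c1@6 c2@11, authorship ..11...22...
Authorship (.=original, N=cursor N): . . 1 1 . . . 2 2 . . .
Index 8: author = 2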